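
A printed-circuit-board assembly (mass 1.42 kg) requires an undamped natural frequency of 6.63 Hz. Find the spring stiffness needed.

ω_n = 2πf_n = 2π × 6.63 = 41.66 rad/s.
k = m·ω_n² = 1.42 × 41.66² = 1.42 × 1735 = 2464 N/m.

2460 N/m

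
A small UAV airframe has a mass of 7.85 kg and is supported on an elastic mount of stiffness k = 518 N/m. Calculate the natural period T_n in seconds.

ω_n = √(k/m) = √(518.0/7.85) = √65.99 = 8.123 rad/s.
T_n = 2π/ω_n = 6.283/8.123 = 0.7735 s.

0.773 s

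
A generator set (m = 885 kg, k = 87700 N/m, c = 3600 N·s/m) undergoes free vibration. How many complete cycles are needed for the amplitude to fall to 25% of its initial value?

2 cycles

ζ = c/(2√(km)) = 3600/(2√(87700 × 885)) = 3600/17620 = 0.2043.
Logarithmic decrement δ = 2πζ/√(1 − ζ²) = 2π × 0.2043/√(1 − 0.0417) = 1.311.
x_n/x₀ = e^(−nδ) ≤ 0.25; take ln: n ≥ ln(1/0.25)/δ = 1.386/1.311 = 1.057.
So 2 complete cycles are required.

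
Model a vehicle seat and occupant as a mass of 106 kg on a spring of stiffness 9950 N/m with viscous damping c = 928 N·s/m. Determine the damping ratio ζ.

0.452

ω_n = √(k/m) = √(9950/106) = 9.689 rad/s.
Critical damping c_c = 2√(k·m) = 2√(9950 × 106) = 2054 N·s/m, so ζ = c/c_c = 928/2054 = 0.4518.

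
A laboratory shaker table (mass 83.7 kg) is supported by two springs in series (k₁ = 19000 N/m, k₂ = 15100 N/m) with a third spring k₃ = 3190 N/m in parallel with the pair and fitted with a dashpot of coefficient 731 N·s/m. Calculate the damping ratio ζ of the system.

0.371

Series pair: k_s = k₁k₂/(k₁+k₂) = (19000)(15100)/(19000 + 15100) = 8413 N/m. In parallel with k₃: k_eq = 8413 + 3190 = 11600 N/m.
ω_n = √(k_eq/m) = √(11600/83.7) = 11.77 rad/s.
Critical damping c_c = 2√(k_eq·m) = 2√(11600 × 83.7) = 1971 N·s/m, so ζ = c/c_c = 731/1971 = 0.3709.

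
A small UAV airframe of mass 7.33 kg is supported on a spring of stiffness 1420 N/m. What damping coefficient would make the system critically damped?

c_c = 2√(k·m) = 2√(1420 × 7.33) = 2 × 102.0 = 204.0 N·s/m.

204 N·s/m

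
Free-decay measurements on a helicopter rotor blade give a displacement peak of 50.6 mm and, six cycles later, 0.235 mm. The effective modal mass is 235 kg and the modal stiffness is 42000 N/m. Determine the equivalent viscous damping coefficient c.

886 N·s/m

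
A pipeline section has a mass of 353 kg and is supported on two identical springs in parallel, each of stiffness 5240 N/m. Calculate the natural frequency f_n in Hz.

Parallel springs add: k_eq = 2 × 5240 = 10480 N/m.
ω_n = √(k_eq/m) = √(10480/353) = √29.69 = 5.449 rad/s.
f_n = ω_n/(2π) = 5.449/6.283 = 0.8672 Hz.

0.867 Hz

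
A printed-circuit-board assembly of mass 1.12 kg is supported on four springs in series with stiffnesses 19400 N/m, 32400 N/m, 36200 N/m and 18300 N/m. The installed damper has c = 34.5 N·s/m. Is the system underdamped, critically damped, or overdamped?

Series springs: 1/k_eq = 1/19400 + 1/32400 + 1/36200 + 1/18300 = 0.0001647, so k_eq = 6072 N/m.
c_c = 2√(k_eq·m) = 164.9 N·s/m; ζ = c/c_c = 34.5/164.9 = 0.209.
Since ζ < 1 the system is underdamped.

underdamped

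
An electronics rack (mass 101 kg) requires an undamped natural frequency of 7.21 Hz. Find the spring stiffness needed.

207000 N/m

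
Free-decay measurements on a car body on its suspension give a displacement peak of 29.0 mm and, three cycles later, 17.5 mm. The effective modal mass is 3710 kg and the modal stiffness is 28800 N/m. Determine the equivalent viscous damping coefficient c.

Logarithmic decrement δ = (1/n)·ln(x₀/x_n) = (1/3)·ln(29.0/17.5) = (1/3)·ln(1.657) = 0.1684.
ζ = δ/√(4π² + δ²) = 0.1684/√(39.48 + 0.0283) = 0.1684/6.285 = 0.02679.
c = ζ · 2√(km) = 0.02679 × 2√(28800 × 3710) = 0.02679 × 20670 = 553.8 N·s/m.

554 N·s/m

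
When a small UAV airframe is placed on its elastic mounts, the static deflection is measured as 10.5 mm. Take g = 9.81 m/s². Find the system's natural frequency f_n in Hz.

4.86 Hz

ω_n = √(g/δ_st) = √(9.81/0.0105) = √934.3 = 30.57 rad/s.
f_n = ω_n/(2π) = 30.57/6.283 = 4.865 Hz.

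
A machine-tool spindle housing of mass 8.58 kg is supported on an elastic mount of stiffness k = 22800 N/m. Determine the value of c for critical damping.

c_c = 2√(k·m) = 2√(22800 × 8.58) = 2 × 442.3 = 884.6 N·s/m.

885 N·s/m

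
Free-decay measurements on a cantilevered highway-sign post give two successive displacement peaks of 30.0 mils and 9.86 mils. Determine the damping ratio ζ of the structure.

0.174

Logarithmic decrement δ = (1/n)·ln(x₀/x_n) = (1/1)·ln(30.0/9.86) = (1/1)·ln(3.043) = 1.113.
ζ = δ/√(4π² + δ²) = 1.113/√(39.48 + 1.24) = 1.113/6.381 = 0.1744.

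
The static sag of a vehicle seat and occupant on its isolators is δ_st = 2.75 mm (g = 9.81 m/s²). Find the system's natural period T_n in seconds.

ω_n = √(g/δ_st) = √(9.81/0.00275) = √3567 = 59.73 rad/s.
T_n = 2π/ω_n = 6.283/59.73 = 0.1052 s.

0.105 s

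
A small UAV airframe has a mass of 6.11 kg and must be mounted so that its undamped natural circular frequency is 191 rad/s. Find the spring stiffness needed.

223000 N/m

k = m·ω_n² = 6.11 × 191.0² = 6.11 × 36480 = 222900 N/m.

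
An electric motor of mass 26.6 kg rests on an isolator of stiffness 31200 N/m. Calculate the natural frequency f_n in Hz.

5.45 Hz

ω_n = √(k/m) = √(31200/26.6) = √1173 = 34.25 rad/s.
f_n = ω_n/(2π) = 34.25/6.283 = 5.451 Hz.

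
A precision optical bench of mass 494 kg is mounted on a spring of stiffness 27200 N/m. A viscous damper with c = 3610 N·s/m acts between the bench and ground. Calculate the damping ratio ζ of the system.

0.492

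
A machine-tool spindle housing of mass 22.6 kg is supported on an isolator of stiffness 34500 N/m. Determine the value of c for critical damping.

c_c = 2√(k·m) = 2√(34500 × 22.6) = 2 × 883.0 = 1766 N·s/m.

1770 N·s/m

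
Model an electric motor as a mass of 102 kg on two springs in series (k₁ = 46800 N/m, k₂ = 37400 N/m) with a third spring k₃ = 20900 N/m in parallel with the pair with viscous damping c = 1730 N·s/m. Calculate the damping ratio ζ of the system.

0.419

Series pair: k_s = k₁k₂/(k₁+k₂) = (46800)(37400)/(46800 + 37400) = 20790 N/m. In parallel with k₃: k_eq = 20790 + 20900 = 41690 N/m.
ω_n = √(k_eq/m) = √(41690/102) = 20.22 rad/s.
Critical damping c_c = 2√(k_eq·m) = 2√(41690 × 102) = 4124 N·s/m, so ζ = c/c_c = 1730/4124 = 0.4195.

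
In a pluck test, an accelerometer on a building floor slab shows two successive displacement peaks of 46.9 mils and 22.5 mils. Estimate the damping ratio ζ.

Logarithmic decrement δ = (1/n)·ln(x₀/x_n) = (1/1)·ln(46.9/22.5) = (1/1)·ln(2.084) = 0.7345.
ζ = δ/√(4π² + δ²) = 0.7345/√(39.48 + 0.539) = 0.7345/6.326 = 0.1161.

0.116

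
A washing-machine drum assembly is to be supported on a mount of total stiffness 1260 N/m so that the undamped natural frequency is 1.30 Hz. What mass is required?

ω_n = 2πf_n = 2π × 1.30 = 8.168 rad/s.
m = k/ω_n² = 1260/8.168² = 1260/66.72 = 18.89 kg.

18.9 kg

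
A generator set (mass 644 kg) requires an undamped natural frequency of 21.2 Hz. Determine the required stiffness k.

ω_n = 2πf_n = 2π × 21.2 = 133.2 rad/s.
k = m·ω_n² = 644 × 133.2² = 644 × 17740 = 11430000 N/m.

11400000 N/m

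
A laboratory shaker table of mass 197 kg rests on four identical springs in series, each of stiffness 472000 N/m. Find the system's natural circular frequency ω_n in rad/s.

Series springs: 1/k_eq = 4/472000, so k_eq = 472000/4 = 118000 N/m.
ω_n = √(k_eq/m) = √(118000/197) = √599.0 = 24.47 rad/s.

24.5 rad/s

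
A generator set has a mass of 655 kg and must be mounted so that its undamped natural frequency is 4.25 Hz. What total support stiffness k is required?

467000 N/m

ω_n = 2πf_n = 2π × 4.25 = 26.70 rad/s.
k = m·ω_n² = 655 × 26.70² = 655 × 713.1 = 467100 N/m.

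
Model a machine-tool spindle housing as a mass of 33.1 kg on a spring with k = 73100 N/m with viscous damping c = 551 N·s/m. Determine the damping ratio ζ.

0.177

ω_n = √(k/m) = √(73100/33.1) = 46.99 rad/s.
Critical damping c_c = 2√(k·m) = 2√(73100 × 33.1) = 3111 N·s/m, so ζ = c/c_c = 551/3111 = 0.1771.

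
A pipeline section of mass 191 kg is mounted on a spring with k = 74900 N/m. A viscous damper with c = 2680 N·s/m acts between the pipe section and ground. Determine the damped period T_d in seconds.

0.339 s

ω_n = √(k/m) = √(74900/191) = 19.80 rad/s.
Critical damping c_c = 2√(k·m) = 2√(74900 × 191) = 7565 N·s/m, so ζ = c/c_c = 2680/7565 = 0.3543.
ω_d = ω_n√(1 − ζ²) = 19.80 × √(1 − 0.126) = 18.52 rad/s.
T_d = 2π/ω_d = 0.3393 s.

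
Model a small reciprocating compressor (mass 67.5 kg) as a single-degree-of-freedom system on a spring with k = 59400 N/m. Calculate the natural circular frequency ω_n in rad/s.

ω_n = √(k/m) = √(59400/67.5) = √880.0 = 29.66 rad/s.

29.7 rad/s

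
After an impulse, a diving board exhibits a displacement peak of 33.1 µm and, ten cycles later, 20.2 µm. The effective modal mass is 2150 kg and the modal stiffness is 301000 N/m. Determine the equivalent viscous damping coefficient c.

400 N·s/m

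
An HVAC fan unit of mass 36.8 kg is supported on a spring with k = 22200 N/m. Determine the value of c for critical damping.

1810 N·s/m

c_c = 2√(k·m) = 2√(22200 × 36.8) = 2 × 903.9 = 1808 N·s/m.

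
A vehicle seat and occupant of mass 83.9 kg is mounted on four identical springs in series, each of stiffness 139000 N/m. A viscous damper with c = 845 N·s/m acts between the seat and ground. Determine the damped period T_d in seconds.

Series springs: 1/k_eq = 4/139000, so k_eq = 139000/4 = 34750 N/m.
ω_n = √(k_eq/m) = √(34750/83.9) = 20.35 rad/s.
Critical damping c_c = 2√(k_eq·m) = 2√(34750 × 83.9) = 3415 N·s/m, so ζ = c/c_c = 845/3415 = 0.2474.
ω_d = ω_n√(1 − ζ²) = 20.35 × √(1 − 0.0612) = 19.72 rad/s.
T_d = 2π/ω_d = 0.3186 s.

0.319 s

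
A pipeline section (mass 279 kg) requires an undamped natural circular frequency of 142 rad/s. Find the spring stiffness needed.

k = m·ω_n² = 279 × 142.0² = 279 × 20160 = 5626000 N/m.

5630000 N/m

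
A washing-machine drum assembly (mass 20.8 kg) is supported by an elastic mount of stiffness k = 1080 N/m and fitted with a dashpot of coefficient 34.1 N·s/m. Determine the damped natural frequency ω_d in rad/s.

7.16 rad/s

ω_n = √(k/m) = √(1080/20.8) = 7.206 rad/s.
Critical damping c_c = 2√(k·m) = 2√(1080 × 20.8) = 299.8 N·s/m, so ζ = c/c_c = 34.1/299.8 = 0.1138.
ω_d = ω_n√(1 − ζ²) = 7.206 × √(1 − 0.0129) = 7.159 rad/s.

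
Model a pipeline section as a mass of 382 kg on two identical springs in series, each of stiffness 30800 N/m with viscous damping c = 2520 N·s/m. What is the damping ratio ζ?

0.519

Series springs: 1/k_eq = 2/30800, so k_eq = 30800/2 = 15400 N/m.
ω_n = √(k_eq/m) = √(15400/382) = 6.349 rad/s.
Critical damping c_c = 2√(k_eq·m) = 2√(15400 × 382) = 4851 N·s/m, so ζ = c/c_c = 2520/4851 = 0.5195.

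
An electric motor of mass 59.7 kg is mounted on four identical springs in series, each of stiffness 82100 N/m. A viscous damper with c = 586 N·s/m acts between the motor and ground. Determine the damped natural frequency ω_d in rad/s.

17.9 rad/s

Series springs: 1/k_eq = 4/82100, so k_eq = 82100/4 = 20520 N/m.
ω_n = √(k_eq/m) = √(20520/59.7) = 18.54 rad/s.
Critical damping c_c = 2√(k_eq·m) = 2√(20520 × 59.7) = 2214 N·s/m, so ζ = c/c_c = 586/2214 = 0.2647.
ω_d = ω_n√(1 − ζ²) = 18.54 × √(1 − 0.0701) = 17.88 rad/s.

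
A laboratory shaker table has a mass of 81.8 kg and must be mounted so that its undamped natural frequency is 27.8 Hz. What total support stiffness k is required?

ω_n = 2πf_n = 2π × 27.8 = 174.7 rad/s.
k = m·ω_n² = 81.8 × 174.7² = 81.8 × 30510 = 2496000 N/m.

2500000 N/m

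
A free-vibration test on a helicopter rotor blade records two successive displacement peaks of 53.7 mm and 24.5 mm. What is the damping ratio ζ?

Logarithmic decrement δ = (1/n)·ln(x₀/x_n) = (1/1)·ln(53.7/24.5) = (1/1)·ln(2.192) = 0.7847.
ζ = δ/√(4π² + δ²) = 0.7847/√(39.48 + 0.616) = 0.7847/6.332 = 0.1239.

0.124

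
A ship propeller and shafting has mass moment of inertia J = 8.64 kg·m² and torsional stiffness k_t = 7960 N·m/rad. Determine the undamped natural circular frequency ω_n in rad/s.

ω_n = √(k_t/J) = √(7960/8.64) = √921.3 = 30.35 rad/s.

30.4 rad/s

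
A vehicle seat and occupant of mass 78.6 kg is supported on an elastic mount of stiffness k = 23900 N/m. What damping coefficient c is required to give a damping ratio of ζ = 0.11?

c_c = 2√(k·m) = 2√(23900 × 78.6) = 2741 N·s/m.
c = ζ·c_c = 0.11 × 2741 = 301.5 N·s/m.

302 N·s/m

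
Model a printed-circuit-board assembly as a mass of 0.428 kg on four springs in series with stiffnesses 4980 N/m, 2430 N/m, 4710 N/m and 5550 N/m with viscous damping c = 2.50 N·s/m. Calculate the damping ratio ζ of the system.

Series springs: 1/k_eq = 1/4980 + 1/2430 + 1/4710 + 1/5550 = 0.001005, so k_eq = 995.2 N/m.
ω_n = √(k_eq/m) = √(995.2/0.428) = 48.22 rad/s.
Critical damping c_c = 2√(k_eq·m) = 2√(995.2 × 0.428) = 41.28 N·s/m, so ζ = c/c_c = 2.50/41.28 = 0.06057.

0.0606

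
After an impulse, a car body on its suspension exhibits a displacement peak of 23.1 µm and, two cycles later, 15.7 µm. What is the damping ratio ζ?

Logarithmic decrement δ = (1/n)·ln(x₀/x_n) = (1/2)·ln(23.1/15.7) = (1/2)·ln(1.471) = 0.1931.
ζ = δ/√(4π² + δ²) = 0.1931/√(39.48 + 0.0373) = 0.1931/6.286 = 0.03072.

0.0307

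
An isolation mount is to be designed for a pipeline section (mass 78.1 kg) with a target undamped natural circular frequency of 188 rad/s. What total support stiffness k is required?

2760000 N/m

k = m·ω_n² = 78.1 × 188.0² = 78.1 × 35340 = 2760000 N/m.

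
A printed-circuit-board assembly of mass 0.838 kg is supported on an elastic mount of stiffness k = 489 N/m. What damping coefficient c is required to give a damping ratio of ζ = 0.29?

11.7 N·s/m

c_c = 2√(k·m) = 2√(489.0 × 0.838) = 40.49 N·s/m.
c = ζ·c_c = 0.29 × 40.49 = 11.74 N·s/m.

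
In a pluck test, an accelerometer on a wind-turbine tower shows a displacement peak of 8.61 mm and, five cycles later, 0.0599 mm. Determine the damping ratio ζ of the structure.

Logarithmic decrement δ = (1/n)·ln(x₀/x_n) = (1/5)·ln(8.61/0.0599) = (1/5)·ln(143.7) = 0.9936.
ζ = δ/√(4π² + δ²) = 0.9936/√(39.48 + 0.987) = 0.9936/6.361 = 0.1562.

0.156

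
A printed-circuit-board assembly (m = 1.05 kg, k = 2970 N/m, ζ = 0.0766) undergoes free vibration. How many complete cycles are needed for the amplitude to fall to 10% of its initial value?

Logarithmic decrement δ = 2πζ/√(1 − ζ²) = 2π × 0.07660/√(1 − 0.00587) = 0.4827.
x_n/x₀ = e^(−nδ) ≤ 0.1; take ln: n ≥ ln(1/0.1)/δ = 2.303/0.4827 = 4.770.
So 5 complete cycles are required.

5 cycles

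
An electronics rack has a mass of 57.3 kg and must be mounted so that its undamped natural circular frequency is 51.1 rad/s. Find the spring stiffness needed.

k = m·ω_n² = 57.3 × 51.10² = 57.3 × 2611 = 149600 N/m.

150000 N/m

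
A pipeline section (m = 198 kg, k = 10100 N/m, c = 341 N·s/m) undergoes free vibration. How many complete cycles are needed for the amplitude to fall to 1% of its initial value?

7 cycles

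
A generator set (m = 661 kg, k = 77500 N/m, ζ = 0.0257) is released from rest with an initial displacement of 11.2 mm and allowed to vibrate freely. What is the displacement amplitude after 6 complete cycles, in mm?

Logarithmic decrement δ = 2πζ/√(1 − ζ²) = 2π × 0.02570/√(1 − 0.000660) = 0.1615.
After n cycles, x_n/x₀ = e^(−nδ), so x_6 = 11.2 × e^(−6 × 0.1615) = 11.2 × 0.3794 = 4.249 mm.

4.25 mm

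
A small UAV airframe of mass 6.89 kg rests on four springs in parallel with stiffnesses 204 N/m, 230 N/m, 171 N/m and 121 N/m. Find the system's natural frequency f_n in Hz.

1.63 Hz

Parallel springs add: k_eq = 204 + 230 + 171 + 121 = 726.0 N/m.
ω_n = √(k_eq/m) = √(726.0/6.89) = √105.4 = 10.26 rad/s.
f_n = ω_n/(2π) = 10.26/6.283 = 1.634 Hz.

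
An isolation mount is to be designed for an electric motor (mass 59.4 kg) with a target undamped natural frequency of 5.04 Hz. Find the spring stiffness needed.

ω_n = 2πf_n = 2π × 5.04 = 31.67 rad/s.
k = m·ω_n² = 59.4 × 31.67² = 59.4 × 1003 = 59570 N/m.

59600 N/m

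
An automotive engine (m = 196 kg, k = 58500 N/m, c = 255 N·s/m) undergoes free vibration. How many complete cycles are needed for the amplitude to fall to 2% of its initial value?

17 cycles

ζ = c/(2√(km)) = 255/(2√(58500 × 196)) = 255/6772 = 0.03765.
Logarithmic decrement δ = 2πζ/√(1 − ζ²) = 2π × 0.03765/√(1 − 0.00142) = 0.2368.
x_n/x₀ = e^(−nδ) ≤ 0.02; take ln: n ≥ ln(1/0.02)/δ = 3.912/0.2368 = 16.52.
So 17 complete cycles are required.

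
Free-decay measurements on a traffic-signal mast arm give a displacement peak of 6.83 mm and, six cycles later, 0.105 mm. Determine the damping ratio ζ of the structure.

0.110

Logarithmic decrement δ = (1/n)·ln(x₀/x_n) = (1/6)·ln(6.83/0.105) = (1/6)·ln(65.05) = 0.6959.
ζ = δ/√(4π² + δ²) = 0.6959/√(39.48 + 0.484) = 0.6959/6.322 = 0.1101.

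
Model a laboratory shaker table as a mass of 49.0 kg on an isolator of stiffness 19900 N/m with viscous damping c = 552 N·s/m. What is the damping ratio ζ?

ω_n = √(k/m) = √(19900/49.0) = 20.15 rad/s.
Critical damping c_c = 2√(k·m) = 2√(19900 × 49.0) = 1975 N·s/m, so ζ = c/c_c = 552/1975 = 0.2795.

0.280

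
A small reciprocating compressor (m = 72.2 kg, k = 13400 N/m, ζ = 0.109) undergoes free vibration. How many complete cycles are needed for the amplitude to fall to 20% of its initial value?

Logarithmic decrement δ = 2πζ/√(1 − ζ²) = 2π × 0.1090/√(1 − 0.0119) = 0.6890.
x_n/x₀ = e^(−nδ) ≤ 0.2; take ln: n ≥ ln(1/0.2)/δ = 1.609/0.6890 = 2.336.
So 3 complete cycles are required.

3 cycles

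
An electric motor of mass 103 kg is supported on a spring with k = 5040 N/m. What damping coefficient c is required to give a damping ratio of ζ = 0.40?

c_c = 2√(k·m) = 2√(5040 × 103) = 1441 N·s/m.
c = ζ·c_c = 0.40 × 1441 = 576.4 N·s/m.

576 N·s/m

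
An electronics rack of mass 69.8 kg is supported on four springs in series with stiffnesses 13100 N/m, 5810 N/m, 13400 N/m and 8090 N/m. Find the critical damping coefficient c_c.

Series springs: 1/k_eq = 1/13100 + 1/5810 + 1/13400 + 1/8090 = 0.0004467, so k_eq = 2239 N/m.
c_c = 2√(k_eq·m) = 2√(2239 × 69.8) = 2 × 395.3 = 790.6 N·s/m.

791 N·s/m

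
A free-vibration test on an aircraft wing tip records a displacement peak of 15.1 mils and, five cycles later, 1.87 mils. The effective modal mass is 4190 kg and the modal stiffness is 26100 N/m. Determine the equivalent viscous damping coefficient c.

1390 N·s/m

Logarithmic decrement δ = (1/n)·ln(x₀/x_n) = (1/5)·ln(15.1/1.87) = (1/5)·ln(8.075) = 0.4178.
ζ = δ/√(4π² + δ²) = 0.4178/√(39.48 + 0.175) = 0.4178/6.297 = 0.06634.
c = ζ · 2√(km) = 0.06634 × 2√(26100 × 4190) = 0.06634 × 20910 = 1388 N·s/m.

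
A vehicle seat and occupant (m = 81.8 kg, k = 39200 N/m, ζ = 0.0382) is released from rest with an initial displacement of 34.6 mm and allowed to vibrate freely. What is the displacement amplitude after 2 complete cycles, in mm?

Logarithmic decrement δ = 2πζ/√(1 − ζ²) = 2π × 0.03820/√(1 − 0.00146) = 0.2402.
After n cycles, x_n/x₀ = e^(−nδ), so x_2 = 34.6 × e^(−2 × 0.2402) = 34.6 × 0.6185 = 21.40 mm.

21.4 mm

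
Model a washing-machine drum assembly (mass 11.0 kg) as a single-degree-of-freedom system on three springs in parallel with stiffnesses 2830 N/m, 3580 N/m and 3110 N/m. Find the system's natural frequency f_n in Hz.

4.68 Hz

Parallel springs add: k_eq = 2830 + 3580 + 3110 = 9520 N/m.
ω_n = √(k_eq/m) = √(9520/11.0) = √865.5 = 29.42 rad/s.
f_n = ω_n/(2π) = 29.42/6.283 = 4.682 Hz.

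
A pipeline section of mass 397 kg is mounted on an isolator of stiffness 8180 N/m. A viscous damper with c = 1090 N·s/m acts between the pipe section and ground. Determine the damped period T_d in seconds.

1.45 s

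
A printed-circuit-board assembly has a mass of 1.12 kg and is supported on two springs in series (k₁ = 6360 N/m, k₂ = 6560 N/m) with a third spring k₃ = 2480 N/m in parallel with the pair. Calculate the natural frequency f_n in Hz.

Series pair: k_s = k₁k₂/(k₁+k₂) = (6360)(6560)/(6360 + 6560) = 3229 N/m. In parallel with k₃: k_eq = 3229 + 2480 = 5709 N/m.
ω_n = √(k_eq/m) = √(5709/1.12) = √5098 = 71.40 rad/s.
f_n = ω_n/(2π) = 71.40/6.283 = 11.36 Hz.

11.4 Hz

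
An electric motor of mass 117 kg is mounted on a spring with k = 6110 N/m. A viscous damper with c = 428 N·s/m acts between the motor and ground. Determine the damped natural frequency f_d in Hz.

1.11 Hz

ω_n = √(k/m) = √(6110/117) = 7.226 rad/s.
Critical damping c_c = 2√(k·m) = 2√(6110 × 117) = 1691 N·s/m, so ζ = c/c_c = 428/1691 = 0.2531.
ω_d = ω_n√(1 − ζ²) = 7.226 × √(1 − 0.0641) = 6.991 rad/s.
f_d = ω_d/(2π) = 1.113 Hz.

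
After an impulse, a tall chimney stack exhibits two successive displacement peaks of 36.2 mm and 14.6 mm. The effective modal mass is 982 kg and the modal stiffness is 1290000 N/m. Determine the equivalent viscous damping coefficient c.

Logarithmic decrement δ = (1/n)·ln(x₀/x_n) = (1/1)·ln(36.2/14.6) = (1/1)·ln(2.479) = 0.9080.
ζ = δ/√(4π² + δ²) = 0.9080/√(39.48 + 0.825) = 0.9080/6.348 = 0.1430.
c = ζ · 2√(km) = 0.1430 × 2√(1290000 × 982) = 0.1430 × 71180 = 10180 N·s/m.

10200 N·s/m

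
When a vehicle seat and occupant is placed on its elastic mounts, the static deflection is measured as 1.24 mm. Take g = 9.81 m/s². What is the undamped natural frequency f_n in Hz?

ω_n = √(g/δ_st) = √(9.81/0.00124) = √7911 = 88.95 rad/s.
f_n = ω_n/(2π) = 88.95/6.283 = 14.16 Hz.

14.2 Hz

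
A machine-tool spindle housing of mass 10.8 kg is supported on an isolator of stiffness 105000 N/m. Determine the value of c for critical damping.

2130 N·s/m

c_c = 2√(k·m) = 2√(105000 × 10.8) = 2 × 1065 = 2130 N·s/m.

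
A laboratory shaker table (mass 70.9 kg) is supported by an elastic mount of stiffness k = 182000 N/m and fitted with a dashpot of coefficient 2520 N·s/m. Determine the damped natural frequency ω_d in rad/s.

47.4 rad/s

ω_n = √(k/m) = √(182000/70.9) = 50.67 rad/s.
Critical damping c_c = 2√(k·m) = 2√(182000 × 70.9) = 7184 N·s/m, so ζ = c/c_c = 2520/7184 = 0.3508.
ω_d = ω_n√(1 − ζ²) = 50.67 × √(1 − 0.123) = 47.45 rad/s.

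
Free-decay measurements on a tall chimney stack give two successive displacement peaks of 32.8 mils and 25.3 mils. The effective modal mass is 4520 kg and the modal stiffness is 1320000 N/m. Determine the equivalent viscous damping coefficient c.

6380 N·s/m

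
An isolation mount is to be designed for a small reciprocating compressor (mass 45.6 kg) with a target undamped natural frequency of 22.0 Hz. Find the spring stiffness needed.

ω_n = 2πf_n = 2π × 22.0 = 138.2 rad/s.
k = m·ω_n² = 45.6 × 138.2² = 45.6 × 19110 = 871300 N/m.

871000 N/m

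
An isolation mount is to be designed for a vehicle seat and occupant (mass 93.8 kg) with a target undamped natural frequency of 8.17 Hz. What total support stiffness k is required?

247000 N/m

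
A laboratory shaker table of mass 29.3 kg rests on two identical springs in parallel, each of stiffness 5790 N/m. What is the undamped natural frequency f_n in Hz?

Parallel springs add: k_eq = 2 × 5790 = 11580 N/m.
ω_n = √(k_eq/m) = √(11580/29.3) = √395.2 = 19.88 rad/s.
f_n = ω_n/(2π) = 19.88/6.283 = 3.164 Hz.

3.16 Hz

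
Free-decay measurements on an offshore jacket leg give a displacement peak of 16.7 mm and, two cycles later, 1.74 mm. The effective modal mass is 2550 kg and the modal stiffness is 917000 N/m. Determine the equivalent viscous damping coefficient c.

17100 N·s/m

Logarithmic decrement δ = (1/n)·ln(x₀/x_n) = (1/2)·ln(16.7/1.74) = (1/2)·ln(9.598) = 1.131.
ζ = δ/√(4π² + δ²) = 1.131/√(39.48 + 1.28) = 1.131/6.384 = 0.1771.
c = ζ · 2√(km) = 0.1771 × 2√(917000 × 2550) = 0.1771 × 96710 = 17130 N·s/m.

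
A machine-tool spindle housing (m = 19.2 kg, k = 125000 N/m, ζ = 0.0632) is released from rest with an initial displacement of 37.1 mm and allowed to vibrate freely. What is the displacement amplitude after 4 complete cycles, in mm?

Logarithmic decrement δ = 2πζ/√(1 − ζ²) = 2π × 0.06320/√(1 − 0.00399) = 0.3979.
After n cycles, x_n/x₀ = e^(−nδ), so x_4 = 37.1 × e^(−4 × 0.3979) = 37.1 × 0.2036 = 7.554 mm.

7.55 mm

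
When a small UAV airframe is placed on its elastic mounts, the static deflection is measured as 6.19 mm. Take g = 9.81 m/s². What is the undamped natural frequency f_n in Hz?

6.34 Hz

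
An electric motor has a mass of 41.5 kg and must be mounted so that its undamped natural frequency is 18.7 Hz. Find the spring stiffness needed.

573000 N/m

ω_n = 2πf_n = 2π × 18.7 = 117.5 rad/s.
k = m·ω_n² = 41.5 × 117.5² = 41.5 × 13810 = 572900 N/m.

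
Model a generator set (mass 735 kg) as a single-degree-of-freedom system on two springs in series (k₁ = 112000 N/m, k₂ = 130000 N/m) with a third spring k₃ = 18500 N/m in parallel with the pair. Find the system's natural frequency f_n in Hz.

Series pair: k_s = k₁k₂/(k₁+k₂) = (112000)(130000)/(112000 + 130000) = 60170 N/m. In parallel with k₃: k_eq = 60170 + 18500 = 78670 N/m.
ω_n = √(k_eq/m) = √(78670/735) = √107.0 = 10.35 rad/s.
f_n = ω_n/(2π) = 10.35/6.283 = 1.647 Hz.

1.65 Hz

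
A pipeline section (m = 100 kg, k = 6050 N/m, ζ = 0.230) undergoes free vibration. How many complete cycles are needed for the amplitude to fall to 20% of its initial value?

2 cycles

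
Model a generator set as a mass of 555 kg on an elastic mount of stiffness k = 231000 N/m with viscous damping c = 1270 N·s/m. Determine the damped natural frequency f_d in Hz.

3.24 Hz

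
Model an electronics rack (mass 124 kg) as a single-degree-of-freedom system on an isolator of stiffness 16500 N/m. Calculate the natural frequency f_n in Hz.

1.84 Hz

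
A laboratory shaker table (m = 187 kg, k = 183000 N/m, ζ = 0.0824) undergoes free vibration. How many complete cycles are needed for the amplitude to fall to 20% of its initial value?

4 cycles

Logarithmic decrement δ = 2πζ/√(1 − ζ²) = 2π × 0.08240/√(1 − 0.00679) = 0.5195.
x_n/x₀ = e^(−nδ) ≤ 0.2; take ln: n ≥ ln(1/0.2)/δ = 1.609/0.5195 = 3.098.
So 4 complete cycles are required.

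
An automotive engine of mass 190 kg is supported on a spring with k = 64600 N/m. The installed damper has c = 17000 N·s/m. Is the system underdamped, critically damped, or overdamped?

c_c = 2√(k·m) = 7007 N·s/m; ζ = c/c_c = 17000/7007 = 2.43.
Since ζ > 1 the system is overdamped.

overdamped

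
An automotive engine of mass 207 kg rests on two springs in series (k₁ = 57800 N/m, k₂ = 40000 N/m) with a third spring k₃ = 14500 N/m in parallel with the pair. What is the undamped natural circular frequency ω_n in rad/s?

13.6 rad/s

Series pair: k_s = k₁k₂/(k₁+k₂) = (57800)(40000)/(57800 + 40000) = 23640 N/m. In parallel with k₃: k_eq = 23640 + 14500 = 38140 N/m.
ω_n = √(k_eq/m) = √(38140/207) = √184.3 = 13.57 rad/s.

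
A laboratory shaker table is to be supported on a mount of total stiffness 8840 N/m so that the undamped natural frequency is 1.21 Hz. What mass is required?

153 kg

ω_n = 2πf_n = 2π × 1.21 = 7.603 rad/s.
m = k/ω_n² = 8840/7.603² = 8840/57.80 = 152.9 kg.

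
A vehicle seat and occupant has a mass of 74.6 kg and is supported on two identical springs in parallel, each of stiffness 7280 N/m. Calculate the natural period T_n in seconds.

Parallel springs add: k_eq = 2 × 7280 = 14560 N/m.
ω_n = √(k_eq/m) = √(14560/74.6) = √195.2 = 13.97 rad/s.
T_n = 2π/ω_n = 6.283/13.97 = 0.4497 s.

0.450 s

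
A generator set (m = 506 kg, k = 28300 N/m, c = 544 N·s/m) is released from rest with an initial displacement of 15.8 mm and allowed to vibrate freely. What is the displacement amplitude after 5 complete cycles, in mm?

1.64 mm

ζ = c/(2√(km)) = 544/(2√(28300 × 506)) = 544/7568 = 0.07188.
Logarithmic decrement δ = 2πζ/√(1 − ζ²) = 2π × 0.07188/√(1 − 0.00517) = 0.4528.
After n cycles, x_n/x₀ = e^(−nδ), so x_5 = 15.8 × e^(−5 × 0.4528) = 15.8 × 0.1039 = 1.642 mm.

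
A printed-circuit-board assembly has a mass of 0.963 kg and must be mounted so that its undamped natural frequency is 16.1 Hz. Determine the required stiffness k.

9850 N/m

ω_n = 2πf_n = 2π × 16.1 = 101.2 rad/s.
k = m·ω_n² = 0.963 × 101.2² = 0.963 × 10230 = 9855 N/m.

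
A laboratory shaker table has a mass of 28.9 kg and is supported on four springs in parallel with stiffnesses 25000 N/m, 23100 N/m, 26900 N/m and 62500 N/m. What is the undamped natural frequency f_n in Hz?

Parallel springs add: k_eq = 25000 + 23100 + 26900 + 62500 = 137500 N/m.
ω_n = √(k_eq/m) = √(137500/28.9) = √4758 = 68.98 rad/s.
f_n = ω_n/(2π) = 68.98/6.283 = 10.98 Hz.

11.0 Hz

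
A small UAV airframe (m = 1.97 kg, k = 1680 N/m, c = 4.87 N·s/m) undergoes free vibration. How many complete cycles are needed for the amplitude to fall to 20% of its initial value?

ζ = c/(2√(km)) = 4.87/(2√(1680 × 1.97)) = 4.87/115.1 = 0.04233.
Logarithmic decrement δ = 2πζ/√(1 − ζ²) = 2π × 0.04233/√(1 − 0.00179) = 0.2662.
x_n/x₀ = e^(−nδ) ≤ 0.2; take ln: n ≥ ln(1/0.2)/δ = 1.609/0.2662 = 6.046.
So 7 complete cycles are required.

7 cycles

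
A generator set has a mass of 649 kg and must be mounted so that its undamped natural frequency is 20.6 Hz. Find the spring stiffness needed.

ω_n = 2πf_n = 2π × 20.6 = 129.4 rad/s.
k = m·ω_n² = 649 × 129.4² = 649 × 16750 = 10870000 N/m.

10900000 N/m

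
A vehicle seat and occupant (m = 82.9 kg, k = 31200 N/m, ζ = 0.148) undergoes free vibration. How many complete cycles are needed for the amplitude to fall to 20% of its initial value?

Logarithmic decrement δ = 2πζ/√(1 − ζ²) = 2π × 0.1480/√(1 − 0.0219) = 0.9403.
x_n/x₀ = e^(−nδ) ≤ 0.2; take ln: n ≥ ln(1/0.2)/δ = 1.609/0.9403 = 1.712.
So 2 complete cycles are required.

2 cycles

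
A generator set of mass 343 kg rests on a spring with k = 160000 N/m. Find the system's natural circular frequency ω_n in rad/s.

21.6 rad/s

ω_n = √(k/m) = √(160000/343) = √466.5 = 21.60 rad/s.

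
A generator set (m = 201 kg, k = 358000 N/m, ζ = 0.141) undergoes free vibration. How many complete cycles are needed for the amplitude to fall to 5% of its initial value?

4 cycles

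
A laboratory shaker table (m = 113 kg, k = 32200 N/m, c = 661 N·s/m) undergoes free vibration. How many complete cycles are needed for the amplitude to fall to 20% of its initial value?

2 cycles

ζ = c/(2√(km)) = 661/(2√(32200 × 113)) = 661/3815 = 0.1733.
Logarithmic decrement δ = 2πζ/√(1 − ζ²) = 2π × 0.1733/√(1 − 0.0300) = 1.105.
x_n/x₀ = e^(−nδ) ≤ 0.2; take ln: n ≥ ln(1/0.2)/δ = 1.609/1.105 = 1.456.
So 2 complete cycles are required.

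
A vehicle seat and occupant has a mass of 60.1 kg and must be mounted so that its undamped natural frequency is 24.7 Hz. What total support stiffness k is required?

1450000 N/m

ω_n = 2πf_n = 2π × 24.7 = 155.2 rad/s.
k = m·ω_n² = 60.1 × 155.2² = 60.1 × 24090 = 1448000 N/m.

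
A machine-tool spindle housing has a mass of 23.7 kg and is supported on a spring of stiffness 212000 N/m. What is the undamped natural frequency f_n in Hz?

ω_n = √(k/m) = √(212000/23.7) = √8945 = 94.58 rad/s.
f_n = ω_n/(2π) = 94.58/6.283 = 15.05 Hz.

15.1 Hz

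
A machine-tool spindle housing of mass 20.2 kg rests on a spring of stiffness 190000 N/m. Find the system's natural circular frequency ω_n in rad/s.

97.0 rad/s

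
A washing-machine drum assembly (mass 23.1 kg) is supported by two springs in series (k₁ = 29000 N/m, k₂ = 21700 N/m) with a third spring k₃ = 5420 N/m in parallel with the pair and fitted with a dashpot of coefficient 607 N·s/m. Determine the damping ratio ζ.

Series pair: k_s = k₁k₂/(k₁+k₂) = (29000)(21700)/(29000 + 21700) = 12410 N/m. In parallel with k₃: k_eq = 12410 + 5420 = 17830 N/m.
ω_n = √(k_eq/m) = √(17830/23.1) = 27.78 rad/s.
Critical damping c_c = 2√(k_eq·m) = 2√(17830 × 23.1) = 1284 N·s/m, so ζ = c/c_c = 607/1284 = 0.4729.

0.473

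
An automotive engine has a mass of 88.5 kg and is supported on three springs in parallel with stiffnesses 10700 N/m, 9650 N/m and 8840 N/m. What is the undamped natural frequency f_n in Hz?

2.89 Hz

Parallel springs add: k_eq = 10700 + 9650 + 8840 = 29190 N/m.
ω_n = √(k_eq/m) = √(29190/88.5) = √329.8 = 18.16 rad/s.
f_n = ω_n/(2π) = 18.16/6.283 = 2.890 Hz.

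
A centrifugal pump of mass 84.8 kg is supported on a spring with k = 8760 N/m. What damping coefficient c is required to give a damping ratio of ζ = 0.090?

155 N·s/m

c_c = 2√(k·m) = 2√(8760 × 84.8) = 1724 N·s/m.
c = ζ·c_c = 0.090 × 1724 = 155.1 N·s/m.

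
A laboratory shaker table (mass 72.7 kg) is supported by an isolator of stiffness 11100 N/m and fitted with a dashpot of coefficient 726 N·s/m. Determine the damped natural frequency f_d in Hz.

1.80 Hz

ω_n = √(k/m) = √(11100/72.7) = 12.36 rad/s.
Critical damping c_c = 2√(k·m) = 2√(11100 × 72.7) = 1797 N·s/m, so ζ = c/c_c = 726/1797 = 0.4041.
ω_d = ω_n√(1 − ζ²) = 12.36 × √(1 − 0.163) = 11.30 rad/s.
f_d = ω_d/(2π) = 1.799 Hz.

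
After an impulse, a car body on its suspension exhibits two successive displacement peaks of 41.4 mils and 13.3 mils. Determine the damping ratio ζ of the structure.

Logarithmic decrement δ = (1/n)·ln(x₀/x_n) = (1/1)·ln(41.4/13.3) = (1/1)·ln(3.113) = 1.136.
ζ = δ/√(4π² + δ²) = 1.136/√(39.48 + 1.29) = 1.136/6.385 = 0.1778.

0.178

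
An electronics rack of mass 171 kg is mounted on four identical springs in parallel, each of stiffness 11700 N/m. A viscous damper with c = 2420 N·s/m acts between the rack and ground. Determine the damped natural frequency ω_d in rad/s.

15.0 rad/s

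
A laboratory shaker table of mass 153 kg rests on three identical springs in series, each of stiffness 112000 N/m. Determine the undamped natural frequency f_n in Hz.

2.49 Hz

Series springs: 1/k_eq = 3/112000, so k_eq = 112000/3 = 37330 N/m.
ω_n = √(k_eq/m) = √(37330/153) = √244.0 = 15.62 rad/s.
f_n = ω_n/(2π) = 15.62/6.283 = 2.486 Hz.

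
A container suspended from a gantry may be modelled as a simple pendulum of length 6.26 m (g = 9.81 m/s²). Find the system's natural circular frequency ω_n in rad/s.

For a simple pendulum ω_n = √(g/L) = √(9.81/6.26) = √1.567 = 1.252 rad/s.

1.25 rad/s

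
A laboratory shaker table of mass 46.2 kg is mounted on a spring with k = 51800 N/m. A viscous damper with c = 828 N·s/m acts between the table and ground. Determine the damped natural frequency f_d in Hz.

ω_n = √(k/m) = √(51800/46.2) = 33.48 rad/s.
Critical damping c_c = 2√(k·m) = 2√(51800 × 46.2) = 3094 N·s/m, so ζ = c/c_c = 828/3094 = 0.2676.
ω_d = ω_n√(1 − ζ²) = 33.48 × √(1 − 0.0716) = 32.26 rad/s.
f_d = ω_d/(2π) = 5.135 Hz.

5.13 Hz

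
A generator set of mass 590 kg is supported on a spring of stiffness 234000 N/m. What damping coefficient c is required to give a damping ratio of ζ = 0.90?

c_c = 2√(k·m) = 2√(234000 × 590) = 23500 N·s/m.
c = ζ·c_c = 0.90 × 23500 = 21150 N·s/m.

21100 N·s/m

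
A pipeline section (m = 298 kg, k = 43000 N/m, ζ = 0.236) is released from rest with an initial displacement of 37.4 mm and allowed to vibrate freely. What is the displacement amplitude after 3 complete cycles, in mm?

Logarithmic decrement δ = 2πζ/√(1 − ζ²) = 2π × 0.2360/√(1 − 0.0557) = 1.526.
After n cycles, x_n/x₀ = e^(−nδ), so x_3 = 37.4 × e^(−3 × 1.526) = 37.4 × 0.01028 = 0.3844 mm.

0.384 mm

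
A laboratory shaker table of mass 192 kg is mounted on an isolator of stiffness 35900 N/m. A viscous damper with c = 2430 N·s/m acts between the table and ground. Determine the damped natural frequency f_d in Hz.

1.93 Hz

ω_n = √(k/m) = √(35900/192) = 13.67 rad/s.
Critical damping c_c = 2√(k·m) = 2√(35900 × 192) = 5251 N·s/m, so ζ = c/c_c = 2430/5251 = 0.4628.
ω_d = ω_n√(1 − ζ²) = 13.67 × √(1 − 0.214) = 12.12 rad/s.
f_d = ω_d/(2π) = 1.929 Hz.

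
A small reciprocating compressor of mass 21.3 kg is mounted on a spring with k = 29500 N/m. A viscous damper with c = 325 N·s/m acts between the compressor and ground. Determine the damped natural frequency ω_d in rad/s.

36.4 rad/s

ω_n = √(k/m) = √(29500/21.3) = 37.22 rad/s.
Critical damping c_c = 2√(k·m) = 2√(29500 × 21.3) = 1585 N·s/m, so ζ = c/c_c = 325/1585 = 0.2050.
ω_d = ω_n√(1 − ζ²) = 37.22 × √(1 − 0.0420) = 36.42 rad/s.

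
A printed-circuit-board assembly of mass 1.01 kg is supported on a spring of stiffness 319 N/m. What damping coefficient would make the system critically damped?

35.9 N·s/m

c_c = 2√(k·m) = 2√(319.0 × 1.01) = 2 × 17.95 = 35.90 N·s/m.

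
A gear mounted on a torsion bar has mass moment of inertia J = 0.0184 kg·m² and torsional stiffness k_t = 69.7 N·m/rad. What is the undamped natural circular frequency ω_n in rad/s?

ω_n = √(k_t/J) = √(69.7/0.0184) = √3788 = 61.55 rad/s.

61.5 rad/s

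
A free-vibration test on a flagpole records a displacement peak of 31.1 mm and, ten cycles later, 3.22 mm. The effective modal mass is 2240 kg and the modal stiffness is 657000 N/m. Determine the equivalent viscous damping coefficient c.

2770 N·s/m

Logarithmic decrement δ = (1/n)·ln(x₀/x_n) = (1/10)·ln(31.1/3.22) = (1/10)·ln(9.658) = 0.2268.
ζ = δ/√(4π² + δ²) = 0.2268/√(39.48 + 0.0514) = 0.2268/6.287 = 0.03607.
c = ζ · 2√(km) = 0.03607 × 2√(657000 × 2240) = 0.03607 × 76720 = 2767 N·s/m.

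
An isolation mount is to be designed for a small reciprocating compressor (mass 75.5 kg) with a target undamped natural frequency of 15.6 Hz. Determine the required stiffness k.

ω_n = 2πf_n = 2π × 15.6 = 98.02 rad/s.
k = m·ω_n² = 75.5 × 98.02² = 75.5 × 9607 = 725400 N/m.

725000 N/m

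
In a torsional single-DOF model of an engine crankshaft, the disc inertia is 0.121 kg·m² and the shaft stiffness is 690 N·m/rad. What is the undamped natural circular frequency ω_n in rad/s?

75.5 rad/s

ω_n = √(k_t/J) = √(690/0.121) = √5702 = 75.51 rad/s.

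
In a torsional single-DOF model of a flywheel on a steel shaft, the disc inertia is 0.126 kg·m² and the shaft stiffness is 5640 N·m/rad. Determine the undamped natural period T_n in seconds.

ω_n = √(k_t/J) = √(5640/0.126) = √44760 = 211.6 rad/s.
T_n = 2π/ω_n = 6.283/211.6 = 0.02970 s.

0.0297 s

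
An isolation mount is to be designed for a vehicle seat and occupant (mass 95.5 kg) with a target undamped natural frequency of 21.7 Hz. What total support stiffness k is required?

ω_n = 2πf_n = 2π × 21.7 = 136.3 rad/s.
k = m·ω_n² = 95.5 × 136.3² = 95.5 × 18590 = 1775000 N/m.

1780000 N/m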